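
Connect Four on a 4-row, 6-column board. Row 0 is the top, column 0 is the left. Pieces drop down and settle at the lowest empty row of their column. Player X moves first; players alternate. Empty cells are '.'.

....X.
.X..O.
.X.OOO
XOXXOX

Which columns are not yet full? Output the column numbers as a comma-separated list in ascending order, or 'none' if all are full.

col 0: top cell = '.' → open
col 1: top cell = '.' → open
col 2: top cell = '.' → open
col 3: top cell = '.' → open
col 4: top cell = 'X' → FULL
col 5: top cell = '.' → open

Answer: 0,1,2,3,5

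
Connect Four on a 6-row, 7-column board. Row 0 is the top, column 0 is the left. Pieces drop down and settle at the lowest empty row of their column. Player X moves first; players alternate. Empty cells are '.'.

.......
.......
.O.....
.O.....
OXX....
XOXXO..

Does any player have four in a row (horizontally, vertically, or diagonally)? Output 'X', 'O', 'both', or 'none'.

none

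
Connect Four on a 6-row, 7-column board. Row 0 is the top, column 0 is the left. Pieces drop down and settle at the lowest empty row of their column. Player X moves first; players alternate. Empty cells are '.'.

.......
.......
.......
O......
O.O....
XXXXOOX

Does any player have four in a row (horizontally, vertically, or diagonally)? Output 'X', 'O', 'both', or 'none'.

X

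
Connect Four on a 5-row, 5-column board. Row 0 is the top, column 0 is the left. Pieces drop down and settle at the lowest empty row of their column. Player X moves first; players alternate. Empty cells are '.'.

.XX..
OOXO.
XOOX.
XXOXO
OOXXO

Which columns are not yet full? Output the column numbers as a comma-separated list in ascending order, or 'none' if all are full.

col 0: top cell = '.' → open
col 1: top cell = 'X' → FULL
col 2: top cell = 'X' → FULL
col 3: top cell = '.' → open
col 4: top cell = '.' → open

Answer: 0,3,4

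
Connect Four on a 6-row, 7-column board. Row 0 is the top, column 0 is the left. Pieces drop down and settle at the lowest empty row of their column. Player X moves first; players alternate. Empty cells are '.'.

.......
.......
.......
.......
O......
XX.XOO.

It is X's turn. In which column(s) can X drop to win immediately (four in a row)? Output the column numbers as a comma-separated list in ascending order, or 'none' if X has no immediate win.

Answer: 2

Derivation:
col 0: drop X → no win
col 1: drop X → no win
col 2: drop X → WIN!
col 3: drop X → no win
col 4: drop X → no win
col 5: drop X → no win
col 6: drop X → no win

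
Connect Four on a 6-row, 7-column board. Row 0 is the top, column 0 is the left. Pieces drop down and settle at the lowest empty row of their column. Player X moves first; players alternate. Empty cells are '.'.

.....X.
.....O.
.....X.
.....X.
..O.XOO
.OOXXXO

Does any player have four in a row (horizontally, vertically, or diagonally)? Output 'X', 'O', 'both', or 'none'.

none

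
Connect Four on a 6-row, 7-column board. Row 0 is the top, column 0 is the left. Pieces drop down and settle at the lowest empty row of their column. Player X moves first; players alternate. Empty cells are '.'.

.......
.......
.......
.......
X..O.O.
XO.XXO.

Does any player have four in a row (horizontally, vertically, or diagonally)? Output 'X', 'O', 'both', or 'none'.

none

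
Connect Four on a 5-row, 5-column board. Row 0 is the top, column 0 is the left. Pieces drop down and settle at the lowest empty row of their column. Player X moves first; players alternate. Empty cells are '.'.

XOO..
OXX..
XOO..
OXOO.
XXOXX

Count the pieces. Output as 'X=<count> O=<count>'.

X=9 O=9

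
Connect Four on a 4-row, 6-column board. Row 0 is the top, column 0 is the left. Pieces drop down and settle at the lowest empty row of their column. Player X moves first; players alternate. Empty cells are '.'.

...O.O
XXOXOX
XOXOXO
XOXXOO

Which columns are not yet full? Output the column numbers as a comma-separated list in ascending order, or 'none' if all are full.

Answer: 0,1,2,4

Derivation:
col 0: top cell = '.' → open
col 1: top cell = '.' → open
col 2: top cell = '.' → open
col 3: top cell = 'O' → FULL
col 4: top cell = '.' → open
col 5: top cell = 'O' → FULL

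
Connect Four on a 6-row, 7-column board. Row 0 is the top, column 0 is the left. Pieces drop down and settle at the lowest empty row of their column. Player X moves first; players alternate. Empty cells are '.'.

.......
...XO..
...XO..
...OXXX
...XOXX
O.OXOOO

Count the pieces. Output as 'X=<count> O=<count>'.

X=9 O=9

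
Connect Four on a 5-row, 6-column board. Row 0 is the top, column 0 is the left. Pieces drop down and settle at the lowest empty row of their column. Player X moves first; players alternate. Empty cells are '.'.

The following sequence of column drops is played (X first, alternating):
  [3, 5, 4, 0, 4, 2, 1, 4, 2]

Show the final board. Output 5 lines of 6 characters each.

Move 1: X drops in col 3, lands at row 4
Move 2: O drops in col 5, lands at row 4
Move 3: X drops in col 4, lands at row 4
Move 4: O drops in col 0, lands at row 4
Move 5: X drops in col 4, lands at row 3
Move 6: O drops in col 2, lands at row 4
Move 7: X drops in col 1, lands at row 4
Move 8: O drops in col 4, lands at row 2
Move 9: X drops in col 2, lands at row 3

Answer: ......
......
....O.
..X.X.
OXOXXO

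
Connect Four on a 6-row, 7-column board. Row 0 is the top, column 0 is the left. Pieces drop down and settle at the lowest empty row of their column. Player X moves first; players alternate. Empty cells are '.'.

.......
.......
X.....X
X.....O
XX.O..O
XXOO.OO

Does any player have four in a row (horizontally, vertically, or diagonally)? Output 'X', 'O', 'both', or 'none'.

X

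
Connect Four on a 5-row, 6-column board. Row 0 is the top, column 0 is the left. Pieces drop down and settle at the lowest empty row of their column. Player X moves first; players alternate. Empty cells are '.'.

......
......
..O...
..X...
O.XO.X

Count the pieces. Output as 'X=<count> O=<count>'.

X=3 O=3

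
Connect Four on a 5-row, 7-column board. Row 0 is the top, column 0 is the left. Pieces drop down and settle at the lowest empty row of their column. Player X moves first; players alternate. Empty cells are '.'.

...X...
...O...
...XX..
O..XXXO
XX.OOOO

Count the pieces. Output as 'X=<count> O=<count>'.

X=8 O=7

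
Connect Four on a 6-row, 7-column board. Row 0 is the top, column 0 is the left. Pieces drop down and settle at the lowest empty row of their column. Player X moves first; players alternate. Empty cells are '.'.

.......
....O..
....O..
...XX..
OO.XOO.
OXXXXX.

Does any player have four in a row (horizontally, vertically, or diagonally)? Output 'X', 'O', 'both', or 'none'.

X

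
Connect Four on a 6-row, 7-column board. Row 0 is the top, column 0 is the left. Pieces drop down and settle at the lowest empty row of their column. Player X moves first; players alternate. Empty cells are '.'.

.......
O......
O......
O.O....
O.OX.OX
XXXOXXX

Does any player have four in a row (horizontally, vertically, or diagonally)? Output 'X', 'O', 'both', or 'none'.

O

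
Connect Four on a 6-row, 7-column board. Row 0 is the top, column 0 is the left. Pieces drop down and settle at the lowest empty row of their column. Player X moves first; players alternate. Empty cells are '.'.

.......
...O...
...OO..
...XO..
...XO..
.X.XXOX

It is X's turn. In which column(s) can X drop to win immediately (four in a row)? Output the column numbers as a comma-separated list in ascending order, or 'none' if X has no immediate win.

Answer: 2

Derivation:
col 0: drop X → no win
col 1: drop X → no win
col 2: drop X → WIN!
col 3: drop X → no win
col 4: drop X → no win
col 5: drop X → no win
col 6: drop X → no win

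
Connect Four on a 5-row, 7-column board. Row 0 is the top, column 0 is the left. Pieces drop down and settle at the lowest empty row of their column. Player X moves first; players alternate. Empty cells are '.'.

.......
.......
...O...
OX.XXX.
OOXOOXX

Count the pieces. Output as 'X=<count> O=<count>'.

X=7 O=6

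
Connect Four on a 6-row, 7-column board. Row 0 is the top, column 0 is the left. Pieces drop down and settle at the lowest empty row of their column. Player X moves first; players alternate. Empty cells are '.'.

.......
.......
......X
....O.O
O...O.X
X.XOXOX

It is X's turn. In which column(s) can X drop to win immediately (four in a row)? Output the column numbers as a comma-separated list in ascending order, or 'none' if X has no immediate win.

col 0: drop X → no win
col 1: drop X → no win
col 2: drop X → no win
col 3: drop X → no win
col 4: drop X → no win
col 5: drop X → no win
col 6: drop X → no win

Answer: none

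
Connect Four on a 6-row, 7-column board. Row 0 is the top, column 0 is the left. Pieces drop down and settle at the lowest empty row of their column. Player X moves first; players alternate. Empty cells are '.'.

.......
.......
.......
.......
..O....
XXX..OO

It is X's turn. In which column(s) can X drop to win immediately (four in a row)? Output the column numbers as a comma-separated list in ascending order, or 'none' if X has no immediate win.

col 0: drop X → no win
col 1: drop X → no win
col 2: drop X → no win
col 3: drop X → WIN!
col 4: drop X → no win
col 5: drop X → no win
col 6: drop X → no win

Answer: 3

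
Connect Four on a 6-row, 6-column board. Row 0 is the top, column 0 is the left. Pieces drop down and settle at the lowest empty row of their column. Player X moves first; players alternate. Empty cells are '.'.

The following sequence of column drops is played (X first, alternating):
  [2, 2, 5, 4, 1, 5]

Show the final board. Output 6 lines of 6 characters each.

Answer: ......
......
......
......
..O..O
.XX.OX

Derivation:
Move 1: X drops in col 2, lands at row 5
Move 2: O drops in col 2, lands at row 4
Move 3: X drops in col 5, lands at row 5
Move 4: O drops in col 4, lands at row 5
Move 5: X drops in col 1, lands at row 5
Move 6: O drops in col 5, lands at row 4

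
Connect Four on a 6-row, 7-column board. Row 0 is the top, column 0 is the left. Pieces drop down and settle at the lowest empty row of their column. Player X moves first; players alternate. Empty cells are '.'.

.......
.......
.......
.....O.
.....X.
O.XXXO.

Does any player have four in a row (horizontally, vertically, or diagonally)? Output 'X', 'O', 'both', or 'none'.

none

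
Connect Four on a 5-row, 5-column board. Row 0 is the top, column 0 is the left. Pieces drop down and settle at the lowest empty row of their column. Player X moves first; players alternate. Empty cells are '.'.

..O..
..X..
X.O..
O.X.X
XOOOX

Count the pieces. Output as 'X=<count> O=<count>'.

X=6 O=6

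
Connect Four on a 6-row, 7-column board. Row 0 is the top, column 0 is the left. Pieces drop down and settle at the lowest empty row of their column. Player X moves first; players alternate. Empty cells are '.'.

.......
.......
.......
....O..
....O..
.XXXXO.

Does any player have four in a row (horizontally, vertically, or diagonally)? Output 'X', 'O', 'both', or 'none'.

X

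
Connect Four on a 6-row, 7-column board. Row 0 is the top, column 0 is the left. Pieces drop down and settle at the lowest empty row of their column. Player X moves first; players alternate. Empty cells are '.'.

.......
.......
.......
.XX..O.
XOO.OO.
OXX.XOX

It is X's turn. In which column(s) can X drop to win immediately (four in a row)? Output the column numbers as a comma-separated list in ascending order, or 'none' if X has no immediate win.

col 0: drop X → no win
col 1: drop X → no win
col 2: drop X → no win
col 3: drop X → WIN!
col 4: drop X → no win
col 5: drop X → no win
col 6: drop X → no win

Answer: 3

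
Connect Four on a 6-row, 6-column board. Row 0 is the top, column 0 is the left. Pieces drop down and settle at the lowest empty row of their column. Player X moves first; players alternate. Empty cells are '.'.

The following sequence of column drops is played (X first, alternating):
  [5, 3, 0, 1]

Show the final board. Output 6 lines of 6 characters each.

Move 1: X drops in col 5, lands at row 5
Move 2: O drops in col 3, lands at row 5
Move 3: X drops in col 0, lands at row 5
Move 4: O drops in col 1, lands at row 5

Answer: ......
......
......
......
......
XO.O.X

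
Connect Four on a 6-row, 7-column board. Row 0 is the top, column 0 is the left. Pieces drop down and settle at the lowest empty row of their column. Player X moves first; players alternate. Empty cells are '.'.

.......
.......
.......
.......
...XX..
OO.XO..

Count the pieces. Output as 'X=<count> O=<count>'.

X=3 O=3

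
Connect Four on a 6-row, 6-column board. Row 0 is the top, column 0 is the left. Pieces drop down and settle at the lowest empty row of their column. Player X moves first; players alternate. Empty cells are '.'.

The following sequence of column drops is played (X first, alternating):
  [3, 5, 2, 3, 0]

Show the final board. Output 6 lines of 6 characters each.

Move 1: X drops in col 3, lands at row 5
Move 2: O drops in col 5, lands at row 5
Move 3: X drops in col 2, lands at row 5
Move 4: O drops in col 3, lands at row 4
Move 5: X drops in col 0, lands at row 5

Answer: ......
......
......
......
...O..
X.XX.O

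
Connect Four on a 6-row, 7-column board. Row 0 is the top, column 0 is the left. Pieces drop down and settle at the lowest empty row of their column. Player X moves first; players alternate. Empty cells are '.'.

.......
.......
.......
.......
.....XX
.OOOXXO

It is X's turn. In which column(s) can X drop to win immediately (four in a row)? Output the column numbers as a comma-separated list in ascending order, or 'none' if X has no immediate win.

col 0: drop X → no win
col 1: drop X → no win
col 2: drop X → no win
col 3: drop X → no win
col 4: drop X → no win
col 5: drop X → no win
col 6: drop X → no win

Answer: none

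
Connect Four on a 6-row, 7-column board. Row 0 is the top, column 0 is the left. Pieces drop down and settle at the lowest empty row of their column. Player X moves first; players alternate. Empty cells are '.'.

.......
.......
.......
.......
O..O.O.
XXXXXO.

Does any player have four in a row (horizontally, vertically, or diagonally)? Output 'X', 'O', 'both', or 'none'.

X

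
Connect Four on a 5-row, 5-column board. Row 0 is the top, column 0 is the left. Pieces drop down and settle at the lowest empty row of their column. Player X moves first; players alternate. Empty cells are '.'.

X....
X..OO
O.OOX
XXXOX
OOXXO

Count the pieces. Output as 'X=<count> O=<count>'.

X=9 O=9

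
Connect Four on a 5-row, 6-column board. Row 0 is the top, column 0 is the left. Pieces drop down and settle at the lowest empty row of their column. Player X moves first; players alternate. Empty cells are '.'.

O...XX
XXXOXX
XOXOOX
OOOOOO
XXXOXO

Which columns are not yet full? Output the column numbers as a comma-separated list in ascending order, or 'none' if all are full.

col 0: top cell = 'O' → FULL
col 1: top cell = '.' → open
col 2: top cell = '.' → open
col 3: top cell = '.' → open
col 4: top cell = 'X' → FULL
col 5: top cell = 'X' → FULL

Answer: 1,2,3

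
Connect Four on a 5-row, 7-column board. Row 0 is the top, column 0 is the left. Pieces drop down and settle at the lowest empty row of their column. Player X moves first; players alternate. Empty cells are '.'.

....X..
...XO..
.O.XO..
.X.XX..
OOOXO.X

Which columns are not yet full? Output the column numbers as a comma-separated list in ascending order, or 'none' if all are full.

Answer: 0,1,2,3,5,6

Derivation:
col 0: top cell = '.' → open
col 1: top cell = '.' → open
col 2: top cell = '.' → open
col 3: top cell = '.' → open
col 4: top cell = 'X' → FULL
col 5: top cell = '.' → open
col 6: top cell = '.' → open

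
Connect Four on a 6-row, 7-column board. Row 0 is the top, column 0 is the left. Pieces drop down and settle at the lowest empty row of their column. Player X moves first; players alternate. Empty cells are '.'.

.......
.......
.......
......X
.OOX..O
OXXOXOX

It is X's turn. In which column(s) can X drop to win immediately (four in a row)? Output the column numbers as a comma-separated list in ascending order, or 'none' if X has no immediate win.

col 0: drop X → no win
col 1: drop X → no win
col 2: drop X → no win
col 3: drop X → no win
col 4: drop X → no win
col 5: drop X → no win
col 6: drop X → no win

Answer: none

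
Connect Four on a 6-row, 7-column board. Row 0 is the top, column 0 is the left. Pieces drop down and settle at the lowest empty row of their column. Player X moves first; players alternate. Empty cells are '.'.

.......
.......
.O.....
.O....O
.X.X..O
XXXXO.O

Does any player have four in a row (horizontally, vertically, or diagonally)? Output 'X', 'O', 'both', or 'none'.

X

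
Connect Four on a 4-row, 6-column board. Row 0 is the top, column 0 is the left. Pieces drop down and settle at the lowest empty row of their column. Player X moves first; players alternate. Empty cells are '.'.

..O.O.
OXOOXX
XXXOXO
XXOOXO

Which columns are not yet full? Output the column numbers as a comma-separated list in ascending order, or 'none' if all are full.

col 0: top cell = '.' → open
col 1: top cell = '.' → open
col 2: top cell = 'O' → FULL
col 3: top cell = '.' → open
col 4: top cell = 'O' → FULL
col 5: top cell = '.' → open

Answer: 0,1,3,5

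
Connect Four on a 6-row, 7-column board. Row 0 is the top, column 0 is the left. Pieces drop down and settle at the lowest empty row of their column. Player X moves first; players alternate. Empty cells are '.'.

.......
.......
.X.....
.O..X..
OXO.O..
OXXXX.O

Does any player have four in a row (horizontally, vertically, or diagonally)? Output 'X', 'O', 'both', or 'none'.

X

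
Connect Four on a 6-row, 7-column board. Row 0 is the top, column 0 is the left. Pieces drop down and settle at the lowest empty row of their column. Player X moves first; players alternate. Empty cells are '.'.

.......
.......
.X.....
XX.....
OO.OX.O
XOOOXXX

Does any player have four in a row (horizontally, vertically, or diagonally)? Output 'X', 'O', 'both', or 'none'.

none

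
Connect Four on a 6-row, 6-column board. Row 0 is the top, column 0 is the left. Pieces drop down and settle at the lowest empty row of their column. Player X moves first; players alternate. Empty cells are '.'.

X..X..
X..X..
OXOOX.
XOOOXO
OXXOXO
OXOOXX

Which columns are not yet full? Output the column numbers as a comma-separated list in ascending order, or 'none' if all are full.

Answer: 1,2,4,5

Derivation:
col 0: top cell = 'X' → FULL
col 1: top cell = '.' → open
col 2: top cell = '.' → open
col 3: top cell = 'X' → FULL
col 4: top cell = '.' → open
col 5: top cell = '.' → open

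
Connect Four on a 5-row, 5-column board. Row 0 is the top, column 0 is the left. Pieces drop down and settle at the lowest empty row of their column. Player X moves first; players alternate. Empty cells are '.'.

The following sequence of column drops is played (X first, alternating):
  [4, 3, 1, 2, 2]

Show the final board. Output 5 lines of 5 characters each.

Answer: .....
.....
.....
..X..
.XOOX

Derivation:
Move 1: X drops in col 4, lands at row 4
Move 2: O drops in col 3, lands at row 4
Move 3: X drops in col 1, lands at row 4
Move 4: O drops in col 2, lands at row 4
Move 5: X drops in col 2, lands at row 3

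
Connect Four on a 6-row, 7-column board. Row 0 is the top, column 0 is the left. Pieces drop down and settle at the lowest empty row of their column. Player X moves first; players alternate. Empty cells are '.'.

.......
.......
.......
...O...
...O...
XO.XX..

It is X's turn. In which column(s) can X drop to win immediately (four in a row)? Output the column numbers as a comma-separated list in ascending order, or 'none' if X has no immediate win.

Answer: none

Derivation:
col 0: drop X → no win
col 1: drop X → no win
col 2: drop X → no win
col 3: drop X → no win
col 4: drop X → no win
col 5: drop X → no win
col 6: drop X → no win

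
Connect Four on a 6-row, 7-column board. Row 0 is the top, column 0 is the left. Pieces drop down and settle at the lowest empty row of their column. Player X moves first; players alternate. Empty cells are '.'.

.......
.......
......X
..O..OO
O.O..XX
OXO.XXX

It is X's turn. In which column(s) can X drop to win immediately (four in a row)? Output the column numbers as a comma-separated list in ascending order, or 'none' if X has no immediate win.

Answer: 3

Derivation:
col 0: drop X → no win
col 1: drop X → no win
col 2: drop X → no win
col 3: drop X → WIN!
col 4: drop X → no win
col 5: drop X → no win
col 6: drop X → no win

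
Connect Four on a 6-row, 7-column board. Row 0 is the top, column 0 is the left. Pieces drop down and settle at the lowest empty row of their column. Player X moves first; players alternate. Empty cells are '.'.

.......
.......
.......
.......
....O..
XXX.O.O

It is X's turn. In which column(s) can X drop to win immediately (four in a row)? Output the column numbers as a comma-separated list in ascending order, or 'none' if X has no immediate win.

Answer: 3

Derivation:
col 0: drop X → no win
col 1: drop X → no win
col 2: drop X → no win
col 3: drop X → WIN!
col 4: drop X → no win
col 5: drop X → no win
col 6: drop X → no win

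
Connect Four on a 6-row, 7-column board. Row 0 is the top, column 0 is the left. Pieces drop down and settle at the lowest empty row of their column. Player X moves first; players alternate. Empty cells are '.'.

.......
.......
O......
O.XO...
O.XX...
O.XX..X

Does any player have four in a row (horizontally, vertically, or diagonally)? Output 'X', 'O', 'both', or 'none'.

O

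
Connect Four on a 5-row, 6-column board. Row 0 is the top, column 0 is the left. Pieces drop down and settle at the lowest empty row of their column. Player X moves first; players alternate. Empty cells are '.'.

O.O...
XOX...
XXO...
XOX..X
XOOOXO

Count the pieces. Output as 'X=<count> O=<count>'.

X=9 O=9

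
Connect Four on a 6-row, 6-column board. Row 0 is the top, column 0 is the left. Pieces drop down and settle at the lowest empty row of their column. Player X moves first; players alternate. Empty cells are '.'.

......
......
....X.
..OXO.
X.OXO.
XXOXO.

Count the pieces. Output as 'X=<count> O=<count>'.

X=7 O=6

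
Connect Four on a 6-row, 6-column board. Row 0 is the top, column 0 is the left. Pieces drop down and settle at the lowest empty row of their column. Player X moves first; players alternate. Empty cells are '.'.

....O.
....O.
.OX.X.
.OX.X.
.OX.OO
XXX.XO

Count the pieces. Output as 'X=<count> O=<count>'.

X=9 O=8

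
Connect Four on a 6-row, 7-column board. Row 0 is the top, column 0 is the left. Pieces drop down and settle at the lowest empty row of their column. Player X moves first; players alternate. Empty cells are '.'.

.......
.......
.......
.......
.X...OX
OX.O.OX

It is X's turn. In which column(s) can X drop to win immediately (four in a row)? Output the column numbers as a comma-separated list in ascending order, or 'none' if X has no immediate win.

Answer: none

Derivation:
col 0: drop X → no win
col 1: drop X → no win
col 2: drop X → no win
col 3: drop X → no win
col 4: drop X → no win
col 5: drop X → no win
col 6: drop X → no win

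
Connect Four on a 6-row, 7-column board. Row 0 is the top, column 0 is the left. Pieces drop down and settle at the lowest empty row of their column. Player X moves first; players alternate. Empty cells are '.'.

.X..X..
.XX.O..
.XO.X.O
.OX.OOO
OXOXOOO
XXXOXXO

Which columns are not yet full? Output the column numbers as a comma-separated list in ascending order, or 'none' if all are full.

Answer: 0,2,3,5,6

Derivation:
col 0: top cell = '.' → open
col 1: top cell = 'X' → FULL
col 2: top cell = '.' → open
col 3: top cell = '.' → open
col 4: top cell = 'X' → FULL
col 5: top cell = '.' → open
col 6: top cell = '.' → open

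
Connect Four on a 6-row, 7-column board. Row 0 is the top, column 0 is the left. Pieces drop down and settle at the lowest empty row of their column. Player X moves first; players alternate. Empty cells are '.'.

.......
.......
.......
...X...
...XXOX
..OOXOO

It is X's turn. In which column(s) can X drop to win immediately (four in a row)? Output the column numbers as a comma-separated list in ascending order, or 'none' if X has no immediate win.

col 0: drop X → no win
col 1: drop X → no win
col 2: drop X → no win
col 3: drop X → no win
col 4: drop X → no win
col 5: drop X → no win
col 6: drop X → no win

Answer: none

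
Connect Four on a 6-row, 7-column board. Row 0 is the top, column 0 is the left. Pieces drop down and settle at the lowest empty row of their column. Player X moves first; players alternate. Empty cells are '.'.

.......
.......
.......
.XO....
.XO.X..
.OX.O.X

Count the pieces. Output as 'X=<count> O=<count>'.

X=5 O=4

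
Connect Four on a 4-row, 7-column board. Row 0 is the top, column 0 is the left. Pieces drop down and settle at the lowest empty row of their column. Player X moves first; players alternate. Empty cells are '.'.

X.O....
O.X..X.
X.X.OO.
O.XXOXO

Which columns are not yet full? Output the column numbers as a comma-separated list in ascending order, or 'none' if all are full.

Answer: 1,3,4,5,6

Derivation:
col 0: top cell = 'X' → FULL
col 1: top cell = '.' → open
col 2: top cell = 'O' → FULL
col 3: top cell = '.' → open
col 4: top cell = '.' → open
col 5: top cell = '.' → open
col 6: top cell = '.' → open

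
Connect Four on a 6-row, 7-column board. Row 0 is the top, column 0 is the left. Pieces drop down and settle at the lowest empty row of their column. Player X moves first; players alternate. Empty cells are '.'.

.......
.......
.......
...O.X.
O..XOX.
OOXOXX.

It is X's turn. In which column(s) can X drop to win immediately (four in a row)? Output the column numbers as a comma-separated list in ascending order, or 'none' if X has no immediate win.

Answer: 5

Derivation:
col 0: drop X → no win
col 1: drop X → no win
col 2: drop X → no win
col 3: drop X → no win
col 4: drop X → no win
col 5: drop X → WIN!
col 6: drop X → no win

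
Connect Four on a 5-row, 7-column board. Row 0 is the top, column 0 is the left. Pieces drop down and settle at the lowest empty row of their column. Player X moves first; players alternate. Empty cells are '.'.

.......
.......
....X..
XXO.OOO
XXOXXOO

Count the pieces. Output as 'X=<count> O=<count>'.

X=7 O=7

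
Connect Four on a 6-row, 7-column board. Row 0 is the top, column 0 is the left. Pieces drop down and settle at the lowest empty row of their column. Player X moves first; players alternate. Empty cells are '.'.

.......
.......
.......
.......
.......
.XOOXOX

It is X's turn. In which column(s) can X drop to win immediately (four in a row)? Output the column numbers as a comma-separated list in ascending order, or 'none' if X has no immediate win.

Answer: none

Derivation:
col 0: drop X → no win
col 1: drop X → no win
col 2: drop X → no win
col 3: drop X → no win
col 4: drop X → no win
col 5: drop X → no win
col 6: drop X → no win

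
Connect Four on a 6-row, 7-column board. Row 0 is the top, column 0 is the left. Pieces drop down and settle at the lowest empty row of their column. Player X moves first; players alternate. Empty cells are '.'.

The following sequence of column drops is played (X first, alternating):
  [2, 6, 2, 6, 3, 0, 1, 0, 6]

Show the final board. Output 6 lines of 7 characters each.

Answer: .......
.......
.......
......X
O.X...O
OXXX..O

Derivation:
Move 1: X drops in col 2, lands at row 5
Move 2: O drops in col 6, lands at row 5
Move 3: X drops in col 2, lands at row 4
Move 4: O drops in col 6, lands at row 4
Move 5: X drops in col 3, lands at row 5
Move 6: O drops in col 0, lands at row 5
Move 7: X drops in col 1, lands at row 5
Move 8: O drops in col 0, lands at row 4
Move 9: X drops in col 6, lands at row 3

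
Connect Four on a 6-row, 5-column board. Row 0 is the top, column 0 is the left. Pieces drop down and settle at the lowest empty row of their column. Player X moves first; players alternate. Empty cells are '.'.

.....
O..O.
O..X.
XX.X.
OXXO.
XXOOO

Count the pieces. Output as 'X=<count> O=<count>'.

X=8 O=8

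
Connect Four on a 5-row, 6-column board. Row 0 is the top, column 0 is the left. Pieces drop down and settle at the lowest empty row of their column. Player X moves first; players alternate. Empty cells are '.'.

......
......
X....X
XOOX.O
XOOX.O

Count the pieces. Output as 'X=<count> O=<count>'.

X=6 O=6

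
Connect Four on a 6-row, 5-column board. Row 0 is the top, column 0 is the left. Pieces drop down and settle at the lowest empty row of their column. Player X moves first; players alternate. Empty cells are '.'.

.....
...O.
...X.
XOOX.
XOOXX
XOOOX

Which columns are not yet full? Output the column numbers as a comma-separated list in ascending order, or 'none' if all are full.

Answer: 0,1,2,3,4

Derivation:
col 0: top cell = '.' → open
col 1: top cell = '.' → open
col 2: top cell = '.' → open
col 3: top cell = '.' → open
col 4: top cell = '.' → open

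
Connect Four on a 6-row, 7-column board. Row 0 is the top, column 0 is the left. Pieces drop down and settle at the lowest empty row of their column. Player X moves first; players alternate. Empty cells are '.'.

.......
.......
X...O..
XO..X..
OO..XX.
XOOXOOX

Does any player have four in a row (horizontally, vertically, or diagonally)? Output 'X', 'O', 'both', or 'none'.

none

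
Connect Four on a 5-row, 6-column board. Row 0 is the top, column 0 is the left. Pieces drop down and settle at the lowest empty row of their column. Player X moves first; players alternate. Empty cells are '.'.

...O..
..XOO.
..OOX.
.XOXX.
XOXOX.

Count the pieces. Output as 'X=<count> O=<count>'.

X=8 O=8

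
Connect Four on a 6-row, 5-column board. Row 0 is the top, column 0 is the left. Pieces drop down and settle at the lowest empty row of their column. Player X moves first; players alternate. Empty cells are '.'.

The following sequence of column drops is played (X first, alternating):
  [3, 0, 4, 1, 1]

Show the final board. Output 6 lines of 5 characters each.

Move 1: X drops in col 3, lands at row 5
Move 2: O drops in col 0, lands at row 5
Move 3: X drops in col 4, lands at row 5
Move 4: O drops in col 1, lands at row 5
Move 5: X drops in col 1, lands at row 4

Answer: .....
.....
.....
.....
.X...
OO.XX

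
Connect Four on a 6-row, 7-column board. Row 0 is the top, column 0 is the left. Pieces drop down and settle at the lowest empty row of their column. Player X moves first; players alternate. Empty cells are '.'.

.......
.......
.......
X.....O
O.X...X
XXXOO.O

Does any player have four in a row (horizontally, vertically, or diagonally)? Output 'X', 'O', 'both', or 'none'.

none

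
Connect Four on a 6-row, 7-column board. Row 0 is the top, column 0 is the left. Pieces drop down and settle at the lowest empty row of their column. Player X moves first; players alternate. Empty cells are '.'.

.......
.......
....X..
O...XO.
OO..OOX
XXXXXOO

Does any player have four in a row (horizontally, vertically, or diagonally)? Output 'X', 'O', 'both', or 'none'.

X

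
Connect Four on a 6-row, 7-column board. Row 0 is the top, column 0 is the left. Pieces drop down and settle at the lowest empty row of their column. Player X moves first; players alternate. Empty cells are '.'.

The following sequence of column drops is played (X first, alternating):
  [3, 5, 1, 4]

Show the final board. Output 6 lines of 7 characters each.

Move 1: X drops in col 3, lands at row 5
Move 2: O drops in col 5, lands at row 5
Move 3: X drops in col 1, lands at row 5
Move 4: O drops in col 4, lands at row 5

Answer: .......
.......
.......
.......
.......
.X.XOO.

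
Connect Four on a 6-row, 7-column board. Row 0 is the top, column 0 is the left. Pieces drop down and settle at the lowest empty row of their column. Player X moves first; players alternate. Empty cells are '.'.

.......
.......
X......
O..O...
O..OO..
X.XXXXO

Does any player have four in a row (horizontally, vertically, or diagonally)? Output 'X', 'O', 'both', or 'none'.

X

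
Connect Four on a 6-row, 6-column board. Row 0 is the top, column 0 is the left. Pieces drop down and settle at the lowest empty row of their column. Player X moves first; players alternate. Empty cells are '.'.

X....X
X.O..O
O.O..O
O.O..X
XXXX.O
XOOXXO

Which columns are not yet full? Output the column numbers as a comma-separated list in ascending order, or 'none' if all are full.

col 0: top cell = 'X' → FULL
col 1: top cell = '.' → open
col 2: top cell = '.' → open
col 3: top cell = '.' → open
col 4: top cell = '.' → open
col 5: top cell = 'X' → FULL

Answer: 1,2,3,4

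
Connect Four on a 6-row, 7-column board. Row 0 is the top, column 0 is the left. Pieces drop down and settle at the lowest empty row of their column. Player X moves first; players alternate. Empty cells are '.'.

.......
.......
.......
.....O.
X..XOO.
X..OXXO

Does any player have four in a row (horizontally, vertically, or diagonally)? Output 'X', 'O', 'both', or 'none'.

none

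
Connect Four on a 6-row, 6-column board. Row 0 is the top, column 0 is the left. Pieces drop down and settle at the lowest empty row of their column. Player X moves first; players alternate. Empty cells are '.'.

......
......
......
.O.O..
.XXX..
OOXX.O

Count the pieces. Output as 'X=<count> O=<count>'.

X=5 O=5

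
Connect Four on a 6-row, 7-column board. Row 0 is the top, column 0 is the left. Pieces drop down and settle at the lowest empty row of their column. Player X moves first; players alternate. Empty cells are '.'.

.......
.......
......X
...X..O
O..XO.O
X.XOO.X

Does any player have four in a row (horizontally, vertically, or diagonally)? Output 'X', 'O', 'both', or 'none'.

none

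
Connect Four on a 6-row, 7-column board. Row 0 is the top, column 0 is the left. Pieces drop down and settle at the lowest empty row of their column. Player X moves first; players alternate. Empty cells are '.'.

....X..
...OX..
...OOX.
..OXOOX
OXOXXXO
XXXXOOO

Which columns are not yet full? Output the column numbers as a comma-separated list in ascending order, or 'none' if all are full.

col 0: top cell = '.' → open
col 1: top cell = '.' → open
col 2: top cell = '.' → open
col 3: top cell = '.' → open
col 4: top cell = 'X' → FULL
col 5: top cell = '.' → open
col 6: top cell = '.' → open

Answer: 0,1,2,3,5,6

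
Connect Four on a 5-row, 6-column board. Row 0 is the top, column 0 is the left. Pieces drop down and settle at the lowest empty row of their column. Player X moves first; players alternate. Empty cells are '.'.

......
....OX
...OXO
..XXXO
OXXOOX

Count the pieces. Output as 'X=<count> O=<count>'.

X=8 O=7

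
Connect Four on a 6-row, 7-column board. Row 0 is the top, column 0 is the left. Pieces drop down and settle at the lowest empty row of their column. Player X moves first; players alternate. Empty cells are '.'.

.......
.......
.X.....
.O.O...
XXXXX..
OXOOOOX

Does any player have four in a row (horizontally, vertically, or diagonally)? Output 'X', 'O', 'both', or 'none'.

both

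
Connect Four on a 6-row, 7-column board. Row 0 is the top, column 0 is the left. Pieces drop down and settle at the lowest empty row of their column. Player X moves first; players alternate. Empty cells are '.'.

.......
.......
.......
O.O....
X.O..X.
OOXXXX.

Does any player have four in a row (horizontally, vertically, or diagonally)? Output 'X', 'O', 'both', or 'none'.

X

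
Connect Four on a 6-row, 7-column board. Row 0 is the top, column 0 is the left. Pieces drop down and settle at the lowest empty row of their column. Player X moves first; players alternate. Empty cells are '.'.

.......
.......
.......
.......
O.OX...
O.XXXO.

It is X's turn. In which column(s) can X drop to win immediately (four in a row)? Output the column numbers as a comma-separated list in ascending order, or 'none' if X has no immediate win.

Answer: 1

Derivation:
col 0: drop X → no win
col 1: drop X → WIN!
col 2: drop X → no win
col 3: drop X → no win
col 4: drop X → no win
col 5: drop X → no win
col 6: drop X → no win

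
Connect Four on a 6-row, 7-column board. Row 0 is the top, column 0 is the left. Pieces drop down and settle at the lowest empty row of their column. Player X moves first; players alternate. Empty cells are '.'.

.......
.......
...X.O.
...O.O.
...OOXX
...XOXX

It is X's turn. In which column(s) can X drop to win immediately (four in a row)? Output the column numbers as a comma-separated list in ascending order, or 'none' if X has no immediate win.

Answer: 4

Derivation:
col 0: drop X → no win
col 1: drop X → no win
col 2: drop X → no win
col 3: drop X → no win
col 4: drop X → WIN!
col 5: drop X → no win
col 6: drop X → no win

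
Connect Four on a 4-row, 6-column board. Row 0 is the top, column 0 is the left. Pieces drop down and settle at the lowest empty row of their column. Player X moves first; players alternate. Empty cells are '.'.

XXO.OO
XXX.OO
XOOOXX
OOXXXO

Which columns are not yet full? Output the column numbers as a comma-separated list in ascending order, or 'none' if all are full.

col 0: top cell = 'X' → FULL
col 1: top cell = 'X' → FULL
col 2: top cell = 'O' → FULL
col 3: top cell = '.' → open
col 4: top cell = 'O' → FULL
col 5: top cell = 'O' → FULL

Answer: 3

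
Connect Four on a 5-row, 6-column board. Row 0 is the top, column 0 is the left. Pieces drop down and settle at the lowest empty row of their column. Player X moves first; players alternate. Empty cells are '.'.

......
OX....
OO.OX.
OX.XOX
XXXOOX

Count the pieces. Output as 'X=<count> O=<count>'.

X=9 O=8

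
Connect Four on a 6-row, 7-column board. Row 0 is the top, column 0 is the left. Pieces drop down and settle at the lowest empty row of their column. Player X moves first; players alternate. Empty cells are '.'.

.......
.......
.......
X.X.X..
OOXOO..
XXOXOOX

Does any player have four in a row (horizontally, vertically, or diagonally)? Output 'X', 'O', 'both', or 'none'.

none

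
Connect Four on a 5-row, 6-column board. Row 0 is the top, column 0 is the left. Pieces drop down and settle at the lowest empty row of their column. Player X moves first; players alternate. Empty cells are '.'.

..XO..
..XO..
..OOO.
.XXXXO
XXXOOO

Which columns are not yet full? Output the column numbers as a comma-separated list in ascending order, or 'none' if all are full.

col 0: top cell = '.' → open
col 1: top cell = '.' → open
col 2: top cell = 'X' → FULL
col 3: top cell = 'O' → FULL
col 4: top cell = '.' → open
col 5: top cell = '.' → open

Answer: 0,1,4,5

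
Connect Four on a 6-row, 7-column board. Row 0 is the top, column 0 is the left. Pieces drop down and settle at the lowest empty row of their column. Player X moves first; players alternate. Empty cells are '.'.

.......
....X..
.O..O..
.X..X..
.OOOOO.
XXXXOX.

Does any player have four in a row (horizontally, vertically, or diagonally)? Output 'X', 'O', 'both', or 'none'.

both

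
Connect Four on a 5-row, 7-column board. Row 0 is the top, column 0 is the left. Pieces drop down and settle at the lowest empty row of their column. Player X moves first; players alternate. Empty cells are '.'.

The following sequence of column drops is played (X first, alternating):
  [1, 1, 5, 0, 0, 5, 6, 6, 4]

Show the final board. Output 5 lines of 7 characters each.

Answer: .......
.......
.......
XO...OO
OX..XXX

Derivation:
Move 1: X drops in col 1, lands at row 4
Move 2: O drops in col 1, lands at row 3
Move 3: X drops in col 5, lands at row 4
Move 4: O drops in col 0, lands at row 4
Move 5: X drops in col 0, lands at row 3
Move 6: O drops in col 5, lands at row 3
Move 7: X drops in col 6, lands at row 4
Move 8: O drops in col 6, lands at row 3
Move 9: X drops in col 4, lands at row 4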